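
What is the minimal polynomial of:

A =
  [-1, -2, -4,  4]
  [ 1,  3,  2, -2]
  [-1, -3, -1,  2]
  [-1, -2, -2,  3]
x^3 - 3*x^2 + 3*x - 1

The characteristic polynomial is χ_A(x) = (x - 1)^4, so the eigenvalues are known. The minimal polynomial is
  m_A(x) = Π_λ (x − λ)^{k_λ}
where k_λ is the size of the *largest* Jordan block for λ (equivalently, the smallest k with (A − λI)^k v = 0 for every generalised eigenvector v of λ).

  λ = 1: largest Jordan block has size 3, contributing (x − 1)^3

So m_A(x) = (x - 1)^3 = x^3 - 3*x^2 + 3*x - 1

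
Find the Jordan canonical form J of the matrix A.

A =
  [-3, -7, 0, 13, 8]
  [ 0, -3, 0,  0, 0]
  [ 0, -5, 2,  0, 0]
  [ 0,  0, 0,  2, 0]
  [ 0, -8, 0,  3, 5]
J_2(-3) ⊕ J_1(2) ⊕ J_1(2) ⊕ J_1(5)

The characteristic polynomial is
  det(x·I − A) = x^5 - 3*x^4 - 21*x^3 + 43*x^2 + 96*x - 180 = (x - 5)*(x - 2)^2*(x + 3)^2

Eigenvalues and multiplicities (the geometric multiplicity of λ is n − rank(A − λI), which equals the number of Jordan blocks for λ):
  λ = -3: algebraic multiplicity = 2, geometric multiplicity = 1
  λ = 2: algebraic multiplicity = 2, geometric multiplicity = 2
  λ = 5: algebraic multiplicity = 1, geometric multiplicity = 1

Determining the block sizes for each eigenvalue:
  λ = -3: one block (gm = 1), so the single block has size am = 2 → block sizes [2]
  λ = 2: gm = am = 2, so every block has size 1 → block sizes [1, 1]
  λ = 5: one block (gm = 1), so the single block has size am = 1 → block sizes [1]

Assembling the blocks gives a Jordan form
J =
  [-3,  1, 0, 0, 0]
  [ 0, -3, 0, 0, 0]
  [ 0,  0, 2, 0, 0]
  [ 0,  0, 0, 2, 0]
  [ 0,  0, 0, 0, 5]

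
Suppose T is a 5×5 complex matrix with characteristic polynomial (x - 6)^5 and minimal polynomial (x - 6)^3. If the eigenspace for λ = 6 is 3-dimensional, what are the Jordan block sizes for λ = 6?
Block sizes for λ = 6: [3, 1, 1]

Step 1 — from the characteristic polynomial, algebraic multiplicity of λ = 6 is 5. From dim ker(T − (6)·I) = 3, there are exactly 3 Jordan blocks for λ = 6.
Step 2 — from the minimal polynomial, the factor (x − 6)^3 tells us the largest block for λ = 6 has size 3.
Step 3 — with total size 5, 3 blocks, and largest block 3, the block sizes (in nonincreasing order) are [3, 1, 1].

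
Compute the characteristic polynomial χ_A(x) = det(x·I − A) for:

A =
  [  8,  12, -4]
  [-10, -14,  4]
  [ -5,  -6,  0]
x^3 + 6*x^2 + 12*x + 8

Expanding det(x·I − A) (e.g. by cofactor expansion or by noting that A is similar to its Jordan form J, which has the same characteristic polynomial as A) gives
  χ_A(x) = x^3 + 6*x^2 + 12*x + 8
which factors as (x + 2)^3. The eigenvalues (with algebraic multiplicities) are λ = -2 with multiplicity 3.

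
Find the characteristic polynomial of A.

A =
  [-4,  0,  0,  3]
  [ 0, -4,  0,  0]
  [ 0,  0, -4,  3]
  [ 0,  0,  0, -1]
x^4 + 13*x^3 + 60*x^2 + 112*x + 64

Expanding det(x·I − A) (e.g. by cofactor expansion or by noting that A is similar to its Jordan form J, which has the same characteristic polynomial as A) gives
  χ_A(x) = x^4 + 13*x^3 + 60*x^2 + 112*x + 64
which factors as (x + 1)*(x + 4)^3. The eigenvalues (with algebraic multiplicities) are λ = -4 with multiplicity 3, λ = -1 with multiplicity 1.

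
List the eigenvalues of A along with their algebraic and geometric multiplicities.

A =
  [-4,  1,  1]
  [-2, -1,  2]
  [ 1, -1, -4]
λ = -3: alg = 3, geom = 2

Step 1 — factor the characteristic polynomial to read off the algebraic multiplicities:
  χ_A(x) = (x + 3)^3

Step 2 — compute geometric multiplicities via the rank-nullity identity g(λ) = n − rank(A − λI):
  rank(A − (-3)·I) = 1, so dim ker(A − (-3)·I) = n − 1 = 2

Summary:
  λ = -3: algebraic multiplicity = 3, geometric multiplicity = 2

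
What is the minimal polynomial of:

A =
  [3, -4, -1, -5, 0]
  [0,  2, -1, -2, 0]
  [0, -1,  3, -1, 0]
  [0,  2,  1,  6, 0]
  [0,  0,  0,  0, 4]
x^3 - 11*x^2 + 40*x - 48

The characteristic polynomial is χ_A(x) = (x - 4)^3*(x - 3)^2, so the eigenvalues are known. The minimal polynomial is
  m_A(x) = Π_λ (x − λ)^{k_λ}
where k_λ is the size of the *largest* Jordan block for λ (equivalently, the smallest k with (A − λI)^k v = 0 for every generalised eigenvector v of λ).

  λ = 3: largest Jordan block has size 1, contributing (x − 3)
  λ = 4: largest Jordan block has size 2, contributing (x − 4)^2

So m_A(x) = (x - 4)^2*(x - 3) = x^3 - 11*x^2 + 40*x - 48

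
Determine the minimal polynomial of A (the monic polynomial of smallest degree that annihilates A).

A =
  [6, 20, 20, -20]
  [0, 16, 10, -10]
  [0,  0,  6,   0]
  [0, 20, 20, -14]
x^2 - 2*x - 24

The characteristic polynomial is χ_A(x) = (x - 6)^3*(x + 4), so the eigenvalues are known. The minimal polynomial is
  m_A(x) = Π_λ (x − λ)^{k_λ}
where k_λ is the size of the *largest* Jordan block for λ (equivalently, the smallest k with (A − λI)^k v = 0 for every generalised eigenvector v of λ).

  λ = -4: largest Jordan block has size 1, contributing (x + 4)
  λ = 6: largest Jordan block has size 1, contributing (x − 6)

So m_A(x) = (x - 6)*(x + 4) = x^2 - 2*x - 24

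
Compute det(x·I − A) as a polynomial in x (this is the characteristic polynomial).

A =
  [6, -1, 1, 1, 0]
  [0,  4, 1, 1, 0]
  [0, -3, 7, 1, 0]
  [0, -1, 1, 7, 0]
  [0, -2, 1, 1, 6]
x^5 - 30*x^4 + 360*x^3 - 2160*x^2 + 6480*x - 7776

Expanding det(x·I − A) (e.g. by cofactor expansion or by noting that A is similar to its Jordan form J, which has the same characteristic polynomial as A) gives
  χ_A(x) = x^5 - 30*x^4 + 360*x^3 - 2160*x^2 + 6480*x - 7776
which factors as (x - 6)^5. The eigenvalues (with algebraic multiplicities) are λ = 6 with multiplicity 5.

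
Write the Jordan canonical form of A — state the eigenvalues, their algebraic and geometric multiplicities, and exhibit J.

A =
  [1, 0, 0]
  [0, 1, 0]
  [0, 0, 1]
J_1(1) ⊕ J_1(1) ⊕ J_1(1)

The characteristic polynomial is
  det(x·I − A) = x^3 - 3*x^2 + 3*x - 1 = (x - 1)^3

Eigenvalues and multiplicities (the geometric multiplicity of λ is n − rank(A − λI), which equals the number of Jordan blocks for λ):
  λ = 1: algebraic multiplicity = 3, geometric multiplicity = 3

Determining the block sizes for each eigenvalue:
  λ = 1: gm = am = 3, so every block has size 1 → block sizes [1, 1, 1]

Assembling the blocks gives a Jordan form
J =
  [1, 0, 0]
  [0, 1, 0]
  [0, 0, 1]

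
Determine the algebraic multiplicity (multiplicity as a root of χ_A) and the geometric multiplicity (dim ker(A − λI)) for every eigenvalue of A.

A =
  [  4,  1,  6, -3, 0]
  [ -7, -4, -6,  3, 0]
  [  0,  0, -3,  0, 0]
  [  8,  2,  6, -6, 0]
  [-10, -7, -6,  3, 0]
λ = -3: alg = 3, geom = 2; λ = 0: alg = 2, geom = 2

Step 1 — factor the characteristic polynomial to read off the algebraic multiplicities:
  χ_A(x) = x^2*(x + 3)^3

Step 2 — compute geometric multiplicities via the rank-nullity identity g(λ) = n − rank(A − λI):
  rank(A − (-3)·I) = 3, so dim ker(A − (-3)·I) = n − 3 = 2
  rank(A − (0)·I) = 3, so dim ker(A − (0)·I) = n − 3 = 2

Summary:
  λ = -3: algebraic multiplicity = 3, geometric multiplicity = 2
  λ = 0: algebraic multiplicity = 2, geometric multiplicity = 2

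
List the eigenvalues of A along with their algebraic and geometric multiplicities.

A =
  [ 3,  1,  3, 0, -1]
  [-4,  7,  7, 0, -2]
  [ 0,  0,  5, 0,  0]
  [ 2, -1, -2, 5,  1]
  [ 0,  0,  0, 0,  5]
λ = 5: alg = 5, geom = 3

Step 1 — factor the characteristic polynomial to read off the algebraic multiplicities:
  χ_A(x) = (x - 5)^5

Step 2 — compute geometric multiplicities via the rank-nullity identity g(λ) = n − rank(A − λI):
  rank(A − (5)·I) = 2, so dim ker(A − (5)·I) = n − 2 = 3

Summary:
  λ = 5: algebraic multiplicity = 5, geometric multiplicity = 3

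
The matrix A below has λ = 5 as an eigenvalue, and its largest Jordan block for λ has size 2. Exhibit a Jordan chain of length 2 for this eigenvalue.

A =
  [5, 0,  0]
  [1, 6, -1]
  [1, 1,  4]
A Jordan chain for λ = 5 of length 2:
v_1 = (0, 1, 1)ᵀ
v_2 = (1, 0, 0)ᵀ

Let N = A − (5)·I. We want v_2 with N^2 v_2 = 0 but N^1 v_2 ≠ 0; then v_{j-1} := N · v_j for j = 2, …, 2.

Pick v_2 = (1, 0, 0)ᵀ.
Then v_1 = N · v_2 = (0, 1, 1)ᵀ.

Sanity check: (A − (5)·I) v_1 = (0, 0, 0)ᵀ = 0. ✓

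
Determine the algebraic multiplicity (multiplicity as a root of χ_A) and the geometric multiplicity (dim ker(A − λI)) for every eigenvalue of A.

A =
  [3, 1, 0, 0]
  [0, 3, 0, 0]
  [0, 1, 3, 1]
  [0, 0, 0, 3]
λ = 3: alg = 4, geom = 2

Step 1 — factor the characteristic polynomial to read off the algebraic multiplicities:
  χ_A(x) = (x - 3)^4

Step 2 — compute geometric multiplicities via the rank-nullity identity g(λ) = n − rank(A − λI):
  rank(A − (3)·I) = 2, so dim ker(A − (3)·I) = n − 2 = 2

Summary:
  λ = 3: algebraic multiplicity = 4, geometric multiplicity = 2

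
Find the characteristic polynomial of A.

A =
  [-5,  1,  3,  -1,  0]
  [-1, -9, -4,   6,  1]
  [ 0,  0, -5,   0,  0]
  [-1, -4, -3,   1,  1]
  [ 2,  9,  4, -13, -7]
x^5 + 25*x^4 + 250*x^3 + 1250*x^2 + 3125*x + 3125

Expanding det(x·I − A) (e.g. by cofactor expansion or by noting that A is similar to its Jordan form J, which has the same characteristic polynomial as A) gives
  χ_A(x) = x^5 + 25*x^4 + 250*x^3 + 1250*x^2 + 3125*x + 3125
which factors as (x + 5)^5. The eigenvalues (with algebraic multiplicities) are λ = -5 with multiplicity 5.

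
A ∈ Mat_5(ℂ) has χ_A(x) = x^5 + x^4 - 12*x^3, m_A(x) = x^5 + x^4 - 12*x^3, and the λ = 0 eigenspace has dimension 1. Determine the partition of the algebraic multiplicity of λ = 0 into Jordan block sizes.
Block sizes for λ = 0: [3]

Step 1 — from the characteristic polynomial, algebraic multiplicity of λ = 0 is 3. From dim ker(A − (0)·I) = 1, there are exactly 1 Jordan blocks for λ = 0.
Step 2 — from the minimal polynomial, the factor (x − 0)^3 tells us the largest block for λ = 0 has size 3.
Step 3 — with total size 3, 1 blocks, and largest block 3, the block sizes (in nonincreasing order) are [3].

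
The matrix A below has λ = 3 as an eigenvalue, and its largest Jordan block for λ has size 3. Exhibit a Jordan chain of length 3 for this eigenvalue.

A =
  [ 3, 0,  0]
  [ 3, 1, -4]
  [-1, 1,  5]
A Jordan chain for λ = 3 of length 3:
v_1 = (0, -2, 1)ᵀ
v_2 = (0, 3, -1)ᵀ
v_3 = (1, 0, 0)ᵀ

Let N = A − (3)·I. We want v_3 with N^3 v_3 = 0 but N^2 v_3 ≠ 0; then v_{j-1} := N · v_j for j = 3, …, 2.

Pick v_3 = (1, 0, 0)ᵀ.
Then v_2 = N · v_3 = (0, 3, -1)ᵀ.
Then v_1 = N · v_2 = (0, -2, 1)ᵀ.

Sanity check: (A − (3)·I) v_1 = (0, 0, 0)ᵀ = 0. ✓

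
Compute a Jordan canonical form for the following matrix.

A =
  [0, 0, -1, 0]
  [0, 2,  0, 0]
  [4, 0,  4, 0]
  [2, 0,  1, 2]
J_2(2) ⊕ J_1(2) ⊕ J_1(2)

The characteristic polynomial is
  det(x·I − A) = x^4 - 8*x^3 + 24*x^2 - 32*x + 16 = (x - 2)^4

Eigenvalues and multiplicities (the geometric multiplicity of λ is n − rank(A − λI), which equals the number of Jordan blocks for λ):
  λ = 2: algebraic multiplicity = 4, geometric multiplicity = 3

Determining the block sizes for each eigenvalue:
  λ = 2: 3 blocks summing to 4 forces exactly one block of size 2 and the rest size 1 → block sizes [2, 1, 1]

Assembling the blocks gives a Jordan form
J =
  [2, 1, 0, 0]
  [0, 2, 0, 0]
  [0, 0, 2, 0]
  [0, 0, 0, 2]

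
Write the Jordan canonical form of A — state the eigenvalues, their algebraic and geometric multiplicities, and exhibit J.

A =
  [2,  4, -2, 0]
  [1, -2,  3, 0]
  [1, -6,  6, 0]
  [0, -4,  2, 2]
J_3(2) ⊕ J_1(2)

The characteristic polynomial is
  det(x·I − A) = x^4 - 8*x^3 + 24*x^2 - 32*x + 16 = (x - 2)^4

Eigenvalues and multiplicities (the geometric multiplicity of λ is n − rank(A − λI), which equals the number of Jordan blocks for λ):
  λ = 2: algebraic multiplicity = 4, geometric multiplicity = 2

Determining the block sizes for each eigenvalue:
  λ = 2: with am = 4 and gm = 2, the partition is not yet determined (e.g. several partitions of 4 into 2 parts exist). Let N = A − (2)·I. Computing rank(N^1) = 2, rank(N^2) = 1, rank(N^3) = 0; the number of blocks of size ≥ j is rank(N^{j−1}) − rank(N^j), giving [2, 1, 1]. So we have 1 block(s) of size 3, 1 block(s) of size 1 → block sizes [3, 1]

Assembling the blocks gives a Jordan form
J =
  [2, 1, 0, 0]
  [0, 2, 1, 0]
  [0, 0, 2, 0]
  [0, 0, 0, 2]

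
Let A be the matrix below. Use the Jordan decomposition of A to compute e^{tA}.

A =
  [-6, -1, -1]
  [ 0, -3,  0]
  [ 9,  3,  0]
e^{tA} =
  [-3*t*exp(-3*t) + exp(-3*t), -t*exp(-3*t), -t*exp(-3*t)]
  [0, exp(-3*t), 0]
  [9*t*exp(-3*t), 3*t*exp(-3*t), 3*t*exp(-3*t) + exp(-3*t)]

Strategy: write A = P · J · P⁻¹ where J is a Jordan canonical form, so e^{tA} = P · e^{tJ} · P⁻¹, and e^{tJ} can be computed block-by-block.

A has Jordan form
J =
  [-3,  1,  0]
  [ 0, -3,  0]
  [ 0,  0, -3]
(up to reordering of blocks).

Per-block formulas:
  For a 1×1 block at λ = -3: exp(t · [-3]) = [e^(-3t)].
  For a 2×2 Jordan block J_2(-3): exp(t · J_2(-3)) = e^(-3t)·(I + t·N), where N is the 2×2 nilpotent shift.

After assembling e^{tJ} and conjugating by P, we get:

e^{tA} =
  [-3*t*exp(-3*t) + exp(-3*t), -t*exp(-3*t), -t*exp(-3*t)]
  [0, exp(-3*t), 0]
  [9*t*exp(-3*t), 3*t*exp(-3*t), 3*t*exp(-3*t) + exp(-3*t)]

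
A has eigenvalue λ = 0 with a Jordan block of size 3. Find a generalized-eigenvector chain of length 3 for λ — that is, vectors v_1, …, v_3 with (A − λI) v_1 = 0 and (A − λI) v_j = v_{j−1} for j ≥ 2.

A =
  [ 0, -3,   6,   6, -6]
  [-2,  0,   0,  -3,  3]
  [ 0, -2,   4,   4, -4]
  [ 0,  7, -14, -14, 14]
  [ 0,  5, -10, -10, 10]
A Jordan chain for λ = 0 of length 3:
v_1 = (6, 0, 4, -14, -10)ᵀ
v_2 = (0, -2, 0, 0, 0)ᵀ
v_3 = (1, 0, 0, 0, 0)ᵀ

Let N = A − (0)·I. We want v_3 with N^3 v_3 = 0 but N^2 v_3 ≠ 0; then v_{j-1} := N · v_j for j = 3, …, 2.

Pick v_3 = (1, 0, 0, 0, 0)ᵀ.
Then v_2 = N · v_3 = (0, -2, 0, 0, 0)ᵀ.
Then v_1 = N · v_2 = (6, 0, 4, -14, -10)ᵀ.

Sanity check: (A − (0)·I) v_1 = (0, 0, 0, 0, 0)ᵀ = 0. ✓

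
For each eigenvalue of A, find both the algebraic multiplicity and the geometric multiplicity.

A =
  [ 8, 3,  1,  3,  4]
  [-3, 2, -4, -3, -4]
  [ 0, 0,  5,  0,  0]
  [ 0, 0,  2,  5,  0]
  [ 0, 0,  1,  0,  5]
λ = 5: alg = 5, geom = 3

Step 1 — factor the characteristic polynomial to read off the algebraic multiplicities:
  χ_A(x) = (x - 5)^5

Step 2 — compute geometric multiplicities via the rank-nullity identity g(λ) = n − rank(A − λI):
  rank(A − (5)·I) = 2, so dim ker(A − (5)·I) = n − 2 = 3

Summary:
  λ = 5: algebraic multiplicity = 5, geometric multiplicity = 3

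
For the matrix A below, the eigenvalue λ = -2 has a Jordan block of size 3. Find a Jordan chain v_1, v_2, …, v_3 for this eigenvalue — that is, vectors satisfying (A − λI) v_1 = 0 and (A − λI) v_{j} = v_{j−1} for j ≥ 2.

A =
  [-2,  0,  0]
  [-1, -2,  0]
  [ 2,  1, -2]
A Jordan chain for λ = -2 of length 3:
v_1 = (0, 0, -1)ᵀ
v_2 = (0, -1, 2)ᵀ
v_3 = (1, 0, 0)ᵀ

Let N = A − (-2)·I. We want v_3 with N^3 v_3 = 0 but N^2 v_3 ≠ 0; then v_{j-1} := N · v_j for j = 3, …, 2.

Pick v_3 = (1, 0, 0)ᵀ.
Then v_2 = N · v_3 = (0, -1, 2)ᵀ.
Then v_1 = N · v_2 = (0, 0, -1)ᵀ.

Sanity check: (A − (-2)·I) v_1 = (0, 0, 0)ᵀ = 0. ✓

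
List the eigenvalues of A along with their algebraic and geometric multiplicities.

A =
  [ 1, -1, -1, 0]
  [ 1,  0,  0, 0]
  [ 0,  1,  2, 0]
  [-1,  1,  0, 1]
λ = 1: alg = 4, geom = 2

Step 1 — factor the characteristic polynomial to read off the algebraic multiplicities:
  χ_A(x) = (x - 1)^4

Step 2 — compute geometric multiplicities via the rank-nullity identity g(λ) = n − rank(A − λI):
  rank(A − (1)·I) = 2, so dim ker(A − (1)·I) = n − 2 = 2

Summary:
  λ = 1: algebraic multiplicity = 4, geometric multiplicity = 2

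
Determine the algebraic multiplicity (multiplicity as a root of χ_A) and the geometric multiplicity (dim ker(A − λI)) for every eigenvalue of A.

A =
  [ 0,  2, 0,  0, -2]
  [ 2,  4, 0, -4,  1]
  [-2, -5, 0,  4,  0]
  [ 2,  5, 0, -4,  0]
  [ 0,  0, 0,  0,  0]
λ = 0: alg = 5, geom = 3

Step 1 — factor the characteristic polynomial to read off the algebraic multiplicities:
  χ_A(x) = x^5

Step 2 — compute geometric multiplicities via the rank-nullity identity g(λ) = n − rank(A − λI):
  rank(A − (0)·I) = 2, so dim ker(A − (0)·I) = n − 2 = 3

Summary:
  λ = 0: algebraic multiplicity = 5, geometric multiplicity = 3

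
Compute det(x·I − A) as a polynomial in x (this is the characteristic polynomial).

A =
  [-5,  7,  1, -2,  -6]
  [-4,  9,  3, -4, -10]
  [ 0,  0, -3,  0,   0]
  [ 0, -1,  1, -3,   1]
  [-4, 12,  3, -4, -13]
x^5 + 15*x^4 + 90*x^3 + 270*x^2 + 405*x + 243

Expanding det(x·I − A) (e.g. by cofactor expansion or by noting that A is similar to its Jordan form J, which has the same characteristic polynomial as A) gives
  χ_A(x) = x^5 + 15*x^4 + 90*x^3 + 270*x^2 + 405*x + 243
which factors as (x + 3)^5. The eigenvalues (with algebraic multiplicities) are λ = -3 with multiplicity 5.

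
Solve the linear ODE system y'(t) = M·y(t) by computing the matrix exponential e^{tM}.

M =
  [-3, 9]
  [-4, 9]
e^{tM} =
  [-6*t*exp(3*t) + exp(3*t), 9*t*exp(3*t)]
  [-4*t*exp(3*t), 6*t*exp(3*t) + exp(3*t)]

Strategy: write M = P · J · P⁻¹ where J is a Jordan canonical form, so e^{tM} = P · e^{tJ} · P⁻¹, and e^{tJ} can be computed block-by-block.

M has Jordan form
J =
  [3, 1]
  [0, 3]
(up to reordering of blocks).

Per-block formulas:
  For a 2×2 Jordan block J_2(3): exp(t · J_2(3)) = e^(3t)·(I + t·N), where N is the 2×2 nilpotent shift.

After assembling e^{tJ} and conjugating by P, we get:

e^{tM} =
  [-6*t*exp(3*t) + exp(3*t), 9*t*exp(3*t)]
  [-4*t*exp(3*t), 6*t*exp(3*t) + exp(3*t)]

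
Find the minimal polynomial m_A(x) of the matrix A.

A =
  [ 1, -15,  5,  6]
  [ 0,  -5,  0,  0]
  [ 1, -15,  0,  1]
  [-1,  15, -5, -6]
x^3 + 5*x^2

The characteristic polynomial is χ_A(x) = x^2*(x + 5)^2, so the eigenvalues are known. The minimal polynomial is
  m_A(x) = Π_λ (x − λ)^{k_λ}
where k_λ is the size of the *largest* Jordan block for λ (equivalently, the smallest k with (A − λI)^k v = 0 for every generalised eigenvector v of λ).

  λ = -5: largest Jordan block has size 1, contributing (x + 5)
  λ = 0: largest Jordan block has size 2, contributing (x − 0)^2

So m_A(x) = x^2*(x + 5) = x^3 + 5*x^2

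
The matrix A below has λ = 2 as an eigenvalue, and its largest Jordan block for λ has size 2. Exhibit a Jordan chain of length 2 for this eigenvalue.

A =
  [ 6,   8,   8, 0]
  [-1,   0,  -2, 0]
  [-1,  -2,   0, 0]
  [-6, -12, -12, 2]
A Jordan chain for λ = 2 of length 2:
v_1 = (4, -1, -1, -6)ᵀ
v_2 = (1, 0, 0, 0)ᵀ

Let N = A − (2)·I. We want v_2 with N^2 v_2 = 0 but N^1 v_2 ≠ 0; then v_{j-1} := N · v_j for j = 2, …, 2.

Pick v_2 = (1, 0, 0, 0)ᵀ.
Then v_1 = N · v_2 = (4, -1, -1, -6)ᵀ.

Sanity check: (A − (2)·I) v_1 = (0, 0, 0, 0)ᵀ = 0. ✓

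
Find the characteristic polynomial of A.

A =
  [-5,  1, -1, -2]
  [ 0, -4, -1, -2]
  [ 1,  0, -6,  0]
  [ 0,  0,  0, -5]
x^4 + 20*x^3 + 150*x^2 + 500*x + 625

Expanding det(x·I − A) (e.g. by cofactor expansion or by noting that A is similar to its Jordan form J, which has the same characteristic polynomial as A) gives
  χ_A(x) = x^4 + 20*x^3 + 150*x^2 + 500*x + 625
which factors as (x + 5)^4. The eigenvalues (with algebraic multiplicities) are λ = -5 with multiplicity 4.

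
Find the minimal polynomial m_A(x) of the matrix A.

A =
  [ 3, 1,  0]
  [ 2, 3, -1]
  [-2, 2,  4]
x^3 - 10*x^2 + 33*x - 36

The characteristic polynomial is χ_A(x) = (x - 4)*(x - 3)^2, so the eigenvalues are known. The minimal polynomial is
  m_A(x) = Π_λ (x − λ)^{k_λ}
where k_λ is the size of the *largest* Jordan block for λ (equivalently, the smallest k with (A − λI)^k v = 0 for every generalised eigenvector v of λ).

  λ = 3: largest Jordan block has size 2, contributing (x − 3)^2
  λ = 4: largest Jordan block has size 1, contributing (x − 4)

So m_A(x) = (x - 4)*(x - 3)^2 = x^3 - 10*x^2 + 33*x - 36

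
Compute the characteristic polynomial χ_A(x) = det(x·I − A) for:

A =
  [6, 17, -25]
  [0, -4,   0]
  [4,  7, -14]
x^3 + 12*x^2 + 48*x + 64

Expanding det(x·I − A) (e.g. by cofactor expansion or by noting that A is similar to its Jordan form J, which has the same characteristic polynomial as A) gives
  χ_A(x) = x^3 + 12*x^2 + 48*x + 64
which factors as (x + 4)^3. The eigenvalues (with algebraic multiplicities) are λ = -4 with multiplicity 3.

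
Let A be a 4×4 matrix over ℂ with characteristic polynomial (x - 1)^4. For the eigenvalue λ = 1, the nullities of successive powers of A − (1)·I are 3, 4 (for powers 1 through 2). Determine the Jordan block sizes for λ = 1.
Block sizes for λ = 1: [2, 1, 1]

From the dimensions of kernels of powers, the number of Jordan blocks of size at least j is d_j − d_{j−1} where d_j = dim ker(N^j) (with d_0 = 0). Computing the differences gives [3, 1].
The number of blocks of size exactly k is (#blocks of size ≥ k) − (#blocks of size ≥ k + 1), so the partition is: 2 block(s) of size 1, 1 block(s) of size 2.
In nonincreasing order the block sizes are [2, 1, 1].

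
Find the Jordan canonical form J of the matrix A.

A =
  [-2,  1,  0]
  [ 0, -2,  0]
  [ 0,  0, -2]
J_2(-2) ⊕ J_1(-2)

The characteristic polynomial is
  det(x·I − A) = x^3 + 6*x^2 + 12*x + 8 = (x + 2)^3

Eigenvalues and multiplicities (the geometric multiplicity of λ is n − rank(A − λI), which equals the number of Jordan blocks for λ):
  λ = -2: algebraic multiplicity = 3, geometric multiplicity = 2

Determining the block sizes for each eigenvalue:
  λ = -2: 2 blocks summing to 3 forces exactly one block of size 2 and the rest size 1 → block sizes [2, 1]

Assembling the blocks gives a Jordan form
J =
  [-2,  1,  0]
  [ 0, -2,  0]
  [ 0,  0, -2]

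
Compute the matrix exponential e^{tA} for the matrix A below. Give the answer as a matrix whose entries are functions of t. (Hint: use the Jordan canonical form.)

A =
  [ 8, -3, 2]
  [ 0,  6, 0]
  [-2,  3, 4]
e^{tA} =
  [2*t*exp(6*t) + exp(6*t), -3*t*exp(6*t), 2*t*exp(6*t)]
  [0, exp(6*t), 0]
  [-2*t*exp(6*t), 3*t*exp(6*t), -2*t*exp(6*t) + exp(6*t)]

Strategy: write A = P · J · P⁻¹ where J is a Jordan canonical form, so e^{tA} = P · e^{tJ} · P⁻¹, and e^{tJ} can be computed block-by-block.

A has Jordan form
J =
  [6, 1, 0]
  [0, 6, 0]
  [0, 0, 6]
(up to reordering of blocks).

Per-block formulas:
  For a 2×2 Jordan block J_2(6): exp(t · J_2(6)) = e^(6t)·(I + t·N), where N is the 2×2 nilpotent shift.
  For a 1×1 block at λ = 6: exp(t · [6]) = [e^(6t)].

After assembling e^{tJ} and conjugating by P, we get:

e^{tA} =
  [2*t*exp(6*t) + exp(6*t), -3*t*exp(6*t), 2*t*exp(6*t)]
  [0, exp(6*t), 0]
  [-2*t*exp(6*t), 3*t*exp(6*t), -2*t*exp(6*t) + exp(6*t)]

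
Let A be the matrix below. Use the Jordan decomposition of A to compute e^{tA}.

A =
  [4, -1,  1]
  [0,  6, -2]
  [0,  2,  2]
e^{tA} =
  [exp(4*t), -t*exp(4*t), t*exp(4*t)]
  [0, 2*t*exp(4*t) + exp(4*t), -2*t*exp(4*t)]
  [0, 2*t*exp(4*t), -2*t*exp(4*t) + exp(4*t)]

Strategy: write A = P · J · P⁻¹ where J is a Jordan canonical form, so e^{tA} = P · e^{tJ} · P⁻¹, and e^{tJ} can be computed block-by-block.

A has Jordan form
J =
  [4, 1, 0]
  [0, 4, 0]
  [0, 0, 4]
(up to reordering of blocks).

Per-block formulas:
  For a 1×1 block at λ = 4: exp(t · [4]) = [e^(4t)].
  For a 2×2 Jordan block J_2(4): exp(t · J_2(4)) = e^(4t)·(I + t·N), where N is the 2×2 nilpotent shift.

After assembling e^{tJ} and conjugating by P, we get:

e^{tA} =
  [exp(4*t), -t*exp(4*t), t*exp(4*t)]
  [0, 2*t*exp(4*t) + exp(4*t), -2*t*exp(4*t)]
  [0, 2*t*exp(4*t), -2*t*exp(4*t) + exp(4*t)]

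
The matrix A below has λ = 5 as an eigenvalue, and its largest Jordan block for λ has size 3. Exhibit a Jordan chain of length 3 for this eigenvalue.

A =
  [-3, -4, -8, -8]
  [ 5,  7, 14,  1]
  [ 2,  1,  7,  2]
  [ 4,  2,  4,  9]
A Jordan chain for λ = 5 of length 3:
v_1 = (-4, 2, 1, 2)ᵀ
v_2 = (-8, 5, 2, 4)ᵀ
v_3 = (1, 0, 0, 0)ᵀ

Let N = A − (5)·I. We want v_3 with N^3 v_3 = 0 but N^2 v_3 ≠ 0; then v_{j-1} := N · v_j for j = 3, …, 2.

Pick v_3 = (1, 0, 0, 0)ᵀ.
Then v_2 = N · v_3 = (-8, 5, 2, 4)ᵀ.
Then v_1 = N · v_2 = (-4, 2, 1, 2)ᵀ.

Sanity check: (A − (5)·I) v_1 = (0, 0, 0, 0)ᵀ = 0. ✓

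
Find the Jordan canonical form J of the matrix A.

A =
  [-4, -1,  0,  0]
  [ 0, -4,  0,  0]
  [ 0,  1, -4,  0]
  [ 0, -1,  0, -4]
J_2(-4) ⊕ J_1(-4) ⊕ J_1(-4)

The characteristic polynomial is
  det(x·I − A) = x^4 + 16*x^3 + 96*x^2 + 256*x + 256 = (x + 4)^4

Eigenvalues and multiplicities (the geometric multiplicity of λ is n − rank(A − λI), which equals the number of Jordan blocks for λ):
  λ = -4: algebraic multiplicity = 4, geometric multiplicity = 3

Determining the block sizes for each eigenvalue:
  λ = -4: 3 blocks summing to 4 forces exactly one block of size 2 and the rest size 1 → block sizes [2, 1, 1]

Assembling the blocks gives a Jordan form
J =
  [-4,  1,  0,  0]
  [ 0, -4,  0,  0]
  [ 0,  0, -4,  0]
  [ 0,  0,  0, -4]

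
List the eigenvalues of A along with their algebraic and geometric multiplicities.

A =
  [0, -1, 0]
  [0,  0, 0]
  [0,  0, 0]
λ = 0: alg = 3, geom = 2

Step 1 — factor the characteristic polynomial to read off the algebraic multiplicities:
  χ_A(x) = x^3

Step 2 — compute geometric multiplicities via the rank-nullity identity g(λ) = n − rank(A − λI):
  rank(A − (0)·I) = 1, so dim ker(A − (0)·I) = n − 1 = 2

Summary:
  λ = 0: algebraic multiplicity = 3, geometric multiplicity = 2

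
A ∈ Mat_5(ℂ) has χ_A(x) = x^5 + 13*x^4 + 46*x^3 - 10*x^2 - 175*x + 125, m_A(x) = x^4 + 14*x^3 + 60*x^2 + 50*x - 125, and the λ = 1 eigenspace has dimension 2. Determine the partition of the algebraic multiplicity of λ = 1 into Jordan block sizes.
Block sizes for λ = 1: [1, 1]

Step 1 — from the characteristic polynomial, algebraic multiplicity of λ = 1 is 2. From dim ker(A − (1)·I) = 2, there are exactly 2 Jordan blocks for λ = 1.
Step 2 — from the minimal polynomial, the factor (x − 1) tells us the largest block for λ = 1 has size 1.
Step 3 — with total size 2, 2 blocks, and largest block 1, the block sizes (in nonincreasing order) are [1, 1].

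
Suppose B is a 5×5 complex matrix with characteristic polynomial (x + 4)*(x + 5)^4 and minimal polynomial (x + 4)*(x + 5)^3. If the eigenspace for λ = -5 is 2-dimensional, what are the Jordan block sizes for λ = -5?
Block sizes for λ = -5: [3, 1]

Step 1 — from the characteristic polynomial, algebraic multiplicity of λ = -5 is 4. From dim ker(B − (-5)·I) = 2, there are exactly 2 Jordan blocks for λ = -5.
Step 2 — from the minimal polynomial, the factor (x + 5)^3 tells us the largest block for λ = -5 has size 3.
Step 3 — with total size 4, 2 blocks, and largest block 3, the block sizes (in nonincreasing order) are [3, 1].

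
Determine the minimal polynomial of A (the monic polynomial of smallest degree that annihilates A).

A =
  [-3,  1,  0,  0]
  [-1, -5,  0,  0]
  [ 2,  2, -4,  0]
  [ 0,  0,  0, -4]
x^2 + 8*x + 16

The characteristic polynomial is χ_A(x) = (x + 4)^4, so the eigenvalues are known. The minimal polynomial is
  m_A(x) = Π_λ (x − λ)^{k_λ}
where k_λ is the size of the *largest* Jordan block for λ (equivalently, the smallest k with (A − λI)^k v = 0 for every generalised eigenvector v of λ).

  λ = -4: largest Jordan block has size 2, contributing (x + 4)^2

So m_A(x) = (x + 4)^2 = x^2 + 8*x + 16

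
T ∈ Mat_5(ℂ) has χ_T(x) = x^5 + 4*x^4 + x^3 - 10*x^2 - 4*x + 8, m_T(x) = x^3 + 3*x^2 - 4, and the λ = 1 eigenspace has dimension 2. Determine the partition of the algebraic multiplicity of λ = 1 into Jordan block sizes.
Block sizes for λ = 1: [1, 1]

Step 1 — from the characteristic polynomial, algebraic multiplicity of λ = 1 is 2. From dim ker(T − (1)·I) = 2, there are exactly 2 Jordan blocks for λ = 1.
Step 2 — from the minimal polynomial, the factor (x − 1) tells us the largest block for λ = 1 has size 1.
Step 3 — with total size 2, 2 blocks, and largest block 1, the block sizes (in nonincreasing order) are [1, 1].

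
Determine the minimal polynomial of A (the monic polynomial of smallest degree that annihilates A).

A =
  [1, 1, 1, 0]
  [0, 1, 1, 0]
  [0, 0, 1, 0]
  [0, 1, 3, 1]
x^3 - 3*x^2 + 3*x - 1

The characteristic polynomial is χ_A(x) = (x - 1)^4, so the eigenvalues are known. The minimal polynomial is
  m_A(x) = Π_λ (x − λ)^{k_λ}
where k_λ is the size of the *largest* Jordan block for λ (equivalently, the smallest k with (A − λI)^k v = 0 for every generalised eigenvector v of λ).

  λ = 1: largest Jordan block has size 3, contributing (x − 1)^3

So m_A(x) = (x - 1)^3 = x^3 - 3*x^2 + 3*x - 1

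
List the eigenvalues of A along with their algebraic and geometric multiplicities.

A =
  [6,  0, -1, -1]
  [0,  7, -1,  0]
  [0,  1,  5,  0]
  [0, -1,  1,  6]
λ = 6: alg = 4, geom = 2

Step 1 — factor the characteristic polynomial to read off the algebraic multiplicities:
  χ_A(x) = (x - 6)^4

Step 2 — compute geometric multiplicities via the rank-nullity identity g(λ) = n − rank(A − λI):
  rank(A − (6)·I) = 2, so dim ker(A − (6)·I) = n − 2 = 2

Summary:
  λ = 6: algebraic multiplicity = 4, geometric multiplicity = 2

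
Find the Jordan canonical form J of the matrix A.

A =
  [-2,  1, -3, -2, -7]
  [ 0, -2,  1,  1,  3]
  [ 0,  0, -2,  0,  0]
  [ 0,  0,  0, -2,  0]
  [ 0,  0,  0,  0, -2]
J_3(-2) ⊕ J_1(-2) ⊕ J_1(-2)

The characteristic polynomial is
  det(x·I − A) = x^5 + 10*x^4 + 40*x^3 + 80*x^2 + 80*x + 32 = (x + 2)^5

Eigenvalues and multiplicities (the geometric multiplicity of λ is n − rank(A − λI), which equals the number of Jordan blocks for λ):
  λ = -2: algebraic multiplicity = 5, geometric multiplicity = 3

Determining the block sizes for each eigenvalue:
  λ = -2: with am = 5 and gm = 3, the partition is not yet determined (e.g. several partitions of 5 into 3 parts exist). Let N = A − (-2)·I. Computing rank(N^1) = 2, rank(N^2) = 1, rank(N^3) = 0; the number of blocks of size ≥ j is rank(N^{j−1}) − rank(N^j), giving [3, 1, 1]. So we have 1 block(s) of size 3, 2 block(s) of size 1 → block sizes [3, 1, 1]

Assembling the blocks gives a Jordan form
J =
  [-2,  1,  0,  0,  0]
  [ 0, -2,  1,  0,  0]
  [ 0,  0, -2,  0,  0]
  [ 0,  0,  0, -2,  0]
  [ 0,  0,  0,  0, -2]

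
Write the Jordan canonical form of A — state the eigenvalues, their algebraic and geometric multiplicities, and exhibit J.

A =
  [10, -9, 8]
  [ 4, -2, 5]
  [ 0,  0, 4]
J_3(4)

The characteristic polynomial is
  det(x·I − A) = x^3 - 12*x^2 + 48*x - 64 = (x - 4)^3

Eigenvalues and multiplicities (the geometric multiplicity of λ is n − rank(A − λI), which equals the number of Jordan blocks for λ):
  λ = 4: algebraic multiplicity = 3, geometric multiplicity = 1

Determining the block sizes for each eigenvalue:
  λ = 4: one block (gm = 1), so the single block has size am = 3 → block sizes [3]

Assembling the blocks gives a Jordan form
J =
  [4, 1, 0]
  [0, 4, 1]
  [0, 0, 4]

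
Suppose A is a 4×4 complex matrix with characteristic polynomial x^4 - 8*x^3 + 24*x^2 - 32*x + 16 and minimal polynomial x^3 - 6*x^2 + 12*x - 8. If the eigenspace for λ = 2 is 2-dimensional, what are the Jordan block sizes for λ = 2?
Block sizes for λ = 2: [3, 1]

Step 1 — from the characteristic polynomial, algebraic multiplicity of λ = 2 is 4. From dim ker(A − (2)·I) = 2, there are exactly 2 Jordan blocks for λ = 2.
Step 2 — from the minimal polynomial, the factor (x − 2)^3 tells us the largest block for λ = 2 has size 3.
Step 3 — with total size 4, 2 blocks, and largest block 3, the block sizes (in nonincreasing order) are [3, 1].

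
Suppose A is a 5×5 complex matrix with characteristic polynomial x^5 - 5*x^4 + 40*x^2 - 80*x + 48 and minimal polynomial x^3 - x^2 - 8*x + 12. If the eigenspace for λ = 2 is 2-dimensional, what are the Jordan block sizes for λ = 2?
Block sizes for λ = 2: [2, 2]

Step 1 — from the characteristic polynomial, algebraic multiplicity of λ = 2 is 4. From dim ker(A − (2)·I) = 2, there are exactly 2 Jordan blocks for λ = 2.
Step 2 — from the minimal polynomial, the factor (x − 2)^2 tells us the largest block for λ = 2 has size 2.
Step 3 — with total size 4, 2 blocks, and largest block 2, the block sizes (in nonincreasing order) are [2, 2].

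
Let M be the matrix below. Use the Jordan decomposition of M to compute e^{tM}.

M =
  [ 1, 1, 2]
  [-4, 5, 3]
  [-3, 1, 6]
e^{tM} =
  [-t^2*exp(4*t)/2 - 3*t*exp(4*t) + exp(4*t), t*exp(4*t), t^2*exp(4*t)/2 + 2*t*exp(4*t)]
  [-t^2*exp(4*t)/2 - 4*t*exp(4*t), t*exp(4*t) + exp(4*t), t^2*exp(4*t)/2 + 3*t*exp(4*t)]
  [-t^2*exp(4*t)/2 - 3*t*exp(4*t), t*exp(4*t), t^2*exp(4*t)/2 + 2*t*exp(4*t) + exp(4*t)]

Strategy: write M = P · J · P⁻¹ where J is a Jordan canonical form, so e^{tM} = P · e^{tJ} · P⁻¹, and e^{tJ} can be computed block-by-block.

M has Jordan form
J =
  [4, 1, 0]
  [0, 4, 1]
  [0, 0, 4]
(up to reordering of blocks).

Per-block formulas:
  For a 3×3 Jordan block J_3(4): exp(t · J_3(4)) = e^(4t)·(I + t·N + (t^2/2)·N^2), where N is the 3×3 nilpotent shift.

After assembling e^{tJ} and conjugating by P, we get:

e^{tM} =
  [-t^2*exp(4*t)/2 - 3*t*exp(4*t) + exp(4*t), t*exp(4*t), t^2*exp(4*t)/2 + 2*t*exp(4*t)]
  [-t^2*exp(4*t)/2 - 4*t*exp(4*t), t*exp(4*t) + exp(4*t), t^2*exp(4*t)/2 + 3*t*exp(4*t)]
  [-t^2*exp(4*t)/2 - 3*t*exp(4*t), t*exp(4*t), t^2*exp(4*t)/2 + 2*t*exp(4*t) + exp(4*t)]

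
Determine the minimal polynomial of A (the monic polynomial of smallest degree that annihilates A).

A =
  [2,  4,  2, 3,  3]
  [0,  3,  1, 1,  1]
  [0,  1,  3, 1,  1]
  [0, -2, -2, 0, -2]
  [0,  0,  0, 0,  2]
x^2 - 4*x + 4

The characteristic polynomial is χ_A(x) = (x - 2)^5, so the eigenvalues are known. The minimal polynomial is
  m_A(x) = Π_λ (x − λ)^{k_λ}
where k_λ is the size of the *largest* Jordan block for λ (equivalently, the smallest k with (A − λI)^k v = 0 for every generalised eigenvector v of λ).

  λ = 2: largest Jordan block has size 2, contributing (x − 2)^2

So m_A(x) = (x - 2)^2 = x^2 - 4*x + 4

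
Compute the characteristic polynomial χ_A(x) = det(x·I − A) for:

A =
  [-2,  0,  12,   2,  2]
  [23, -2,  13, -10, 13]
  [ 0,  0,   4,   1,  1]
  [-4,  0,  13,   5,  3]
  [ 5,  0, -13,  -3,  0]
x^5 - 5*x^4 - 5*x^3 + 45*x^2 - 108

Expanding det(x·I − A) (e.g. by cofactor expansion or by noting that A is similar to its Jordan form J, which has the same characteristic polynomial as A) gives
  χ_A(x) = x^5 - 5*x^4 - 5*x^3 + 45*x^2 - 108
which factors as (x - 3)^3*(x + 2)^2. The eigenvalues (with algebraic multiplicities) are λ = -2 with multiplicity 2, λ = 3 with multiplicity 3.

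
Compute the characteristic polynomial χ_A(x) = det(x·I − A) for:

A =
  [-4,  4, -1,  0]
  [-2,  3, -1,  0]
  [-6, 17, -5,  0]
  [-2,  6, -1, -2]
x^4 + 8*x^3 + 24*x^2 + 32*x + 16

Expanding det(x·I − A) (e.g. by cofactor expansion or by noting that A is similar to its Jordan form J, which has the same characteristic polynomial as A) gives
  χ_A(x) = x^4 + 8*x^3 + 24*x^2 + 32*x + 16
which factors as (x + 2)^4. The eigenvalues (with algebraic multiplicities) are λ = -2 with multiplicity 4.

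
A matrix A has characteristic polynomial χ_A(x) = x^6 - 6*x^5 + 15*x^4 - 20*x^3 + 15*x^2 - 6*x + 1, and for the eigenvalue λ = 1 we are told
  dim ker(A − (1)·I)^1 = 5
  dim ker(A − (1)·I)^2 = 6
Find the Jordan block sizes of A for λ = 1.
Block sizes for λ = 1: [2, 1, 1, 1, 1]

From the dimensions of kernels of powers, the number of Jordan blocks of size at least j is d_j − d_{j−1} where d_j = dim ker(N^j) (with d_0 = 0). Computing the differences gives [5, 1].
The number of blocks of size exactly k is (#blocks of size ≥ k) − (#blocks of size ≥ k + 1), so the partition is: 4 block(s) of size 1, 1 block(s) of size 2.
In nonincreasing order the block sizes are [2, 1, 1, 1, 1].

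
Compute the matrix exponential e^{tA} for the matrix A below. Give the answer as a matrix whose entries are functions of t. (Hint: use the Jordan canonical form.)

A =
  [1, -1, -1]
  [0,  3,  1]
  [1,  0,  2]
e^{tA} =
  [-t*exp(2*t) + exp(2*t), -t*exp(2*t), -t*exp(2*t)]
  [t^2*exp(2*t)/2, t^2*exp(2*t)/2 + t*exp(2*t) + exp(2*t), t^2*exp(2*t)/2 + t*exp(2*t)]
  [-t^2*exp(2*t)/2 + t*exp(2*t), -t^2*exp(2*t)/2, -t^2*exp(2*t)/2 + exp(2*t)]

Strategy: write A = P · J · P⁻¹ where J is a Jordan canonical form, so e^{tA} = P · e^{tJ} · P⁻¹, and e^{tJ} can be computed block-by-block.

A has Jordan form
J =
  [2, 1, 0]
  [0, 2, 1]
  [0, 0, 2]
(up to reordering of blocks).

Per-block formulas:
  For a 3×3 Jordan block J_3(2): exp(t · J_3(2)) = e^(2t)·(I + t·N + (t^2/2)·N^2), where N is the 3×3 nilpotent shift.

After assembling e^{tJ} and conjugating by P, we get:

e^{tA} =
  [-t*exp(2*t) + exp(2*t), -t*exp(2*t), -t*exp(2*t)]
  [t^2*exp(2*t)/2, t^2*exp(2*t)/2 + t*exp(2*t) + exp(2*t), t^2*exp(2*t)/2 + t*exp(2*t)]
  [-t^2*exp(2*t)/2 + t*exp(2*t), -t^2*exp(2*t)/2, -t^2*exp(2*t)/2 + exp(2*t)]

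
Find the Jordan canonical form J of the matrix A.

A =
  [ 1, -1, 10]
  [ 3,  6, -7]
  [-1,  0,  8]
J_3(5)

The characteristic polynomial is
  det(x·I − A) = x^3 - 15*x^2 + 75*x - 125 = (x - 5)^3

Eigenvalues and multiplicities (the geometric multiplicity of λ is n − rank(A − λI), which equals the number of Jordan blocks for λ):
  λ = 5: algebraic multiplicity = 3, geometric multiplicity = 1

Determining the block sizes for each eigenvalue:
  λ = 5: one block (gm = 1), so the single block has size am = 3 → block sizes [3]

Assembling the blocks gives a Jordan form
J =
  [5, 1, 0]
  [0, 5, 1]
  [0, 0, 5]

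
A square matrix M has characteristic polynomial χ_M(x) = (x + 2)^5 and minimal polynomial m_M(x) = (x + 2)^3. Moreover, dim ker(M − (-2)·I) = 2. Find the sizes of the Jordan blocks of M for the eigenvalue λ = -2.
Block sizes for λ = -2: [3, 2]

Step 1 — from the characteristic polynomial, algebraic multiplicity of λ = -2 is 5. From dim ker(M − (-2)·I) = 2, there are exactly 2 Jordan blocks for λ = -2.
Step 2 — from the minimal polynomial, the factor (x + 2)^3 tells us the largest block for λ = -2 has size 3.
Step 3 — with total size 5, 2 blocks, and largest block 3, the block sizes (in nonincreasing order) are [3, 2].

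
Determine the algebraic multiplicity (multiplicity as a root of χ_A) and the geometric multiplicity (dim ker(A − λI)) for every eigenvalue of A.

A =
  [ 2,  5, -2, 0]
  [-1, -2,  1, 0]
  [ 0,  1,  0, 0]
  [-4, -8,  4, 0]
λ = 0: alg = 4, geom = 2

Step 1 — factor the characteristic polynomial to read off the algebraic multiplicities:
  χ_A(x) = x^4

Step 2 — compute geometric multiplicities via the rank-nullity identity g(λ) = n − rank(A − λI):
  rank(A − (0)·I) = 2, so dim ker(A − (0)·I) = n − 2 = 2

Summary:
  λ = 0: algebraic multiplicity = 4, geometric multiplicity = 2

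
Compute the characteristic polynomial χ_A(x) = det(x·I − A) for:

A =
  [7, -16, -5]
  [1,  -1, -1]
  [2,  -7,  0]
x^3 - 6*x^2 + 12*x - 8

Expanding det(x·I − A) (e.g. by cofactor expansion or by noting that A is similar to its Jordan form J, which has the same characteristic polynomial as A) gives
  χ_A(x) = x^3 - 6*x^2 + 12*x - 8
which factors as (x - 2)^3. The eigenvalues (with algebraic multiplicities) are λ = 2 with multiplicity 3.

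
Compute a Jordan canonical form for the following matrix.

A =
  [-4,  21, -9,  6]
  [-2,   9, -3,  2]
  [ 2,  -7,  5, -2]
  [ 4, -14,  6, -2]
J_2(2) ⊕ J_1(2) ⊕ J_1(2)

The characteristic polynomial is
  det(x·I − A) = x^4 - 8*x^3 + 24*x^2 - 32*x + 16 = (x - 2)^4

Eigenvalues and multiplicities (the geometric multiplicity of λ is n − rank(A − λI), which equals the number of Jordan blocks for λ):
  λ = 2: algebraic multiplicity = 4, geometric multiplicity = 3

Determining the block sizes for each eigenvalue:
  λ = 2: 3 blocks summing to 4 forces exactly one block of size 2 and the rest size 1 → block sizes [2, 1, 1]

Assembling the blocks gives a Jordan form
J =
  [2, 1, 0, 0]
  [0, 2, 0, 0]
  [0, 0, 2, 0]
  [0, 0, 0, 2]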